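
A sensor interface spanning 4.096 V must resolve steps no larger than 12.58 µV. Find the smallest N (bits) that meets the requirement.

Number of steps required ≥ 4.096 V / 12.58 µV = 325596.18.
Need 2^N ≥ 325596.18; 2^18 = 262144, 2^19 = 524288.
Minimum N = 19.

19 bits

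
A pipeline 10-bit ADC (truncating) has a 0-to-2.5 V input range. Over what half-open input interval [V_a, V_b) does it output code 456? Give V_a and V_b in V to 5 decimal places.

LSB = 2.5/2^10 = 2.441 mV.
V_a = V_low + 456·LSB = 1.11328 V; V_b = V_low + 457·LSB = 1.11572 V.

[1.11328 V, 1.11572 V)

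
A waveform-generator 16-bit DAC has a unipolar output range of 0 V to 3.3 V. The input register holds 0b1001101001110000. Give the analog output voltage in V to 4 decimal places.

1.9908 V

LSB = 3.3 V / 2^16 = 50.35 µV.
Code 0b1001101001110000 = 39536 decimal.
V_out = 0 + 39536 × 5.0354e-05 V = 1.9908 V.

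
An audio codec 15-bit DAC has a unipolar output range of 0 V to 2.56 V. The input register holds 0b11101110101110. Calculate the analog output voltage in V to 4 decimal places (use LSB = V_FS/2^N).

LSB = 2.56 V / 2^15 = 78.12 µV.
Code 0b11101110101110 = 15278 decimal.
V_out = 0 + 15278 × 7.8125e-05 V = 1.19359 V.

1.1936 V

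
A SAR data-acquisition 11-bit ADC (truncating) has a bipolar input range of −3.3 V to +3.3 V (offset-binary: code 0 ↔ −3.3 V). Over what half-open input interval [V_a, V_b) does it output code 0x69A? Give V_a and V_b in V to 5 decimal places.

[2.14629 V, 2.14951 V)

LSB = 6.6/2^11 = 3.223 mV.
Code 0x69A = 1690 decimal.
V_a = V_low + 1690·LSB = 2.14629 V; V_b = V_low + 1691·LSB = 2.14951 V.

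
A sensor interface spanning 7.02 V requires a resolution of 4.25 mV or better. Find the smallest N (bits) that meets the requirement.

11 bits

Number of steps required ≥ 7.02 V / 4.25 mV = 1651.76.
Need 2^N ≥ 1651.76; 2^10 = 1024, 2^11 = 2048.
Minimum N = 11.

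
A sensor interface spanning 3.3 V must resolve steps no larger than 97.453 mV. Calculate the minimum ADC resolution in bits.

6 bits

Number of steps required ≥ 3.3 V / 97.453 mV = 33.86.
Need 2^N ≥ 33.86; 2^5 = 32, 2^6 = 64.
Minimum N = 6.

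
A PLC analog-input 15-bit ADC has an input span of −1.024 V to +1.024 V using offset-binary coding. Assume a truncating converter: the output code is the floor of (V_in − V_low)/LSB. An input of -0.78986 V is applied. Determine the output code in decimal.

LSB = 2.048 V / 32768 = 62.50 µV.
(-0.78986 − (−1.024)) / 6.25e-05 = 3746.240 LSBs.
⌊·⌋(3746.240) = 3746.

code 3746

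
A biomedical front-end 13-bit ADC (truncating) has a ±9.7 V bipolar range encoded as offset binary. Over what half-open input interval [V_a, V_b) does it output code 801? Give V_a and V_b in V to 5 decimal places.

[-7.80310 V, -7.80073 V)

LSB = 19.4/2^13 = 2.368 mV.
V_a = V_low + 801·LSB = -7.8031 V; V_b = V_low + 802·LSB = -7.80073 V.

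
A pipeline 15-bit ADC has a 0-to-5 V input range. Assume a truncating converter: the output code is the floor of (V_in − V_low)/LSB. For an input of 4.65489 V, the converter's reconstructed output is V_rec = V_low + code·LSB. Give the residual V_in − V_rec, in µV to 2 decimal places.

43.81 µV

Step size: 5 V ÷ 2^15 = 152.59 µV.
Scaled input = 30506.2871 LSBs, so code = 30506.
Reconstructed: 4.6548462 V.
V_in − V_rec = 4.38086e-05 V = 43.81 µV.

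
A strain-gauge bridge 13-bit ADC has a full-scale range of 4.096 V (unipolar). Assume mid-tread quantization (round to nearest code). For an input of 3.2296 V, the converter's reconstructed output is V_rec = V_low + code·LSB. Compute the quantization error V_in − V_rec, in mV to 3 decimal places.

0.100 mV

Step size: 4.096 V ÷ 2^13 = 0.500 mV.
(V_in − V_low)/LSB = (3.2296 − 0)/0.0005 = 6459.2000 → code 6459 (round).
Reconstructed: 3.2295 V.
V_in − V_rec = 0.0001 V = 0.100 mV.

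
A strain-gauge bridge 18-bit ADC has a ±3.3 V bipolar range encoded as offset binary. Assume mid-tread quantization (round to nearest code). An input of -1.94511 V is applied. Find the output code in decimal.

code 53815

Full-scale span = 6.6 V; LSB = 6.6/2^18 = 25.18 µV.
(-1.94511 − (−3.3)) / 2.5177e-05 = 53814.589 LSBs.
round(53814.589) = 53815.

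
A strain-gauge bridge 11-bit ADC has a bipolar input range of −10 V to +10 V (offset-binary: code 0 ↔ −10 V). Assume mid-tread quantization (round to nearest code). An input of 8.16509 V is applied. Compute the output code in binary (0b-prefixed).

code 0b11101000100 (decimal 1860)

LSB = 20 V / 2048 = 9.766 mV.
Input sits at 1860.105 steps above V_low.
round(1860.105) = 1860.
In binary (0b-prefixed): 0b11101000100.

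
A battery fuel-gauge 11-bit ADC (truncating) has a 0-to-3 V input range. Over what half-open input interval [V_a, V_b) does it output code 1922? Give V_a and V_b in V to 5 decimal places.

LSB = 3/2^11 = 1.465 mV.
V_a = V_low + 1922·LSB = 2.81543 V; V_b = V_low + 1923·LSB = 2.81689 V.

[2.81543 V, 2.81689 V)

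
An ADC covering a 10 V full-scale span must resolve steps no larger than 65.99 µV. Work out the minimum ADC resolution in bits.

18 bits

Number of steps required ≥ 10 V / 65.99 µV = 151538.11.
Need 2^N ≥ 151538.11; 2^17 = 131072, 2^18 = 262144.
Minimum N = 18.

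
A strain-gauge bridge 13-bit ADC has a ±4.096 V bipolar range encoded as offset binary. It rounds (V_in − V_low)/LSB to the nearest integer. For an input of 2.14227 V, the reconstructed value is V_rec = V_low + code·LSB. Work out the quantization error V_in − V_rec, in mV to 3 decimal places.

Step size: 8.192 V ÷ 2^13 = 1.000 mV.
(2.14227 − (−4.096))/0.001 = 6238.2700; round gives code 6238.
Reconstructed: 2.142 V.
V_in − V_rec = 0.00027 V = 0.270 mV.

0.270 mV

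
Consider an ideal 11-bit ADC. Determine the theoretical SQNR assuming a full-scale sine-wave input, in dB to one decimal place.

SNR ≈ 6.02·N + 1.76 dB = 6.02·11 + 1.76 = 67.98 dB.

68.0 dB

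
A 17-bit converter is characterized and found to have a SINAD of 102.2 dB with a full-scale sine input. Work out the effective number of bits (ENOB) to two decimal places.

16.68 bits

ENOB = (SINAD − 1.76) / 6.02 = (102.2 − 1.76)/6.02 = 16.684.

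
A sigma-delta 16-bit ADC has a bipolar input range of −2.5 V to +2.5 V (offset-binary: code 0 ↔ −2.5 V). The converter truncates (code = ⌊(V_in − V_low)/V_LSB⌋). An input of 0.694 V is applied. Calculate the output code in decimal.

Full-scale span = 5 V; LSB = 5/2^16 = 76.29 µV.
Input sits at 41864.397 steps above V_low.
So the output code is 41864.

code 41864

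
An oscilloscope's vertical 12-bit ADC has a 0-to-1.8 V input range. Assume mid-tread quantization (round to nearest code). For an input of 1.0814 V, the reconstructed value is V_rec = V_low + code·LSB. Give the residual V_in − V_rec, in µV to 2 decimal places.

-94.14 µV

One LSB is 1.8 V / 4096 = 439.45 µV.
Scaled input = 2460.7858 LSBs, so code = 2461.
Code 2461 maps back to 0 + 2461×0.000439453 V = 1.0814941 V.
V_in − V_rec = -9.41406e-05 V = -94.14 µV.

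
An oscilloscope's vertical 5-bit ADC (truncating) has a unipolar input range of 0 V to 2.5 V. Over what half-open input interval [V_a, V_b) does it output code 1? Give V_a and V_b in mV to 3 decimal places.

[78.125 mV, 156.250 mV)

LSB = 2.5/2^5 = 78.125 mV.
V_a = V_low + 1·LSB = 0.078125 V; V_b = V_low + 2·LSB = 0.15625 V.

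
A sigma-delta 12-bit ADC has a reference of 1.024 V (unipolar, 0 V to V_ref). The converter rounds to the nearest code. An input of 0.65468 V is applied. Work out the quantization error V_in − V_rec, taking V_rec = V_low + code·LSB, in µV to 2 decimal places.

Step size: 1.024 V ÷ 2^12 = 250.00 µV.
(0.65468 − 0)/0.00025 = 2618.7200; round gives code 2619.
V_rec = 0 + 2619·0.00025 = 0.65475 V.
Error = 0.65468 − 0.65475 = -7e-05 V = -70.00 µV.

-70.00 µV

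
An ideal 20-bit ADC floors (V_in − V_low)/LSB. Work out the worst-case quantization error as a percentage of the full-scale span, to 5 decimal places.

0.00010 %

Truncating → worst-case error = 1 LSB = V_FS/2^20, so 100/1048576 = 9.53674e-05 % of full scale.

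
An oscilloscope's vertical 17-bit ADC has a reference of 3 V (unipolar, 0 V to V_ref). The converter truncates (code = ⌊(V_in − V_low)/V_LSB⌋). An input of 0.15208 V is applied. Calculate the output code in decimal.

Full-scale span = 3 V; LSB = 3/2^17 = 22.89 µV.
Input sits at 6644.477 steps above V_low.
Floor → code 6644.

code 6644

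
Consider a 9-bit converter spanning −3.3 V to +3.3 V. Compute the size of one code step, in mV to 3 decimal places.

Full-scale span = 6.6 V.
LSB = 6.6 / 2^9 = 6.6 / 512 = 0.0128906 V = 12.891 mV.

12.891 mV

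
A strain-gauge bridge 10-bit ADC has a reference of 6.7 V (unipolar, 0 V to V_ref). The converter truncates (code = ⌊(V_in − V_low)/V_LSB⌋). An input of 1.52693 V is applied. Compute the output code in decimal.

LSB = 6.7 V / 1024 = 6.543 mV.
(1.52693 − 0) / 0.00654297 = 233.370 LSBs.
⌊·⌋(233.370) = 233.

code 233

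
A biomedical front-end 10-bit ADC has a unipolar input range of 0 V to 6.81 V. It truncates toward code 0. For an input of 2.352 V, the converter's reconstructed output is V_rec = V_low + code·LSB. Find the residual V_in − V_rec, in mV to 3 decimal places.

4.412 mV

One LSB is 6.81 V / 1024 = 6.650 mV.
(2.352 − 0)/0.00665039 = 353.6634; ⌊·⌋ gives code 353.
Reconstructed: 2.3475879 V.
V_in − V_rec = 0.00441211 V = 4.412 mV.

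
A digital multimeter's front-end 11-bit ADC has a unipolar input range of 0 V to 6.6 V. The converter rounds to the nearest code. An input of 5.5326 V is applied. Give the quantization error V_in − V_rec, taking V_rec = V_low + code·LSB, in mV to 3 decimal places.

-0.701 mV

Step size: 6.6 V ÷ 2^11 = 3.223 mV.
Scaled input = 1716.7825 LSBs, so code = 1717.
Reconstructed: 5.5333008 V.
Difference: -0.000700781 V → -0.701 mV.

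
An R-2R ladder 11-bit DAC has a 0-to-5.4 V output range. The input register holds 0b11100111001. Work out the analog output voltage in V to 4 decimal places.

4.8753 V

LSB = 5.4 V / 2^11 = 2.637 mV.
Code 0b11100111001 = 1849 decimal.
V_out = 0 + 1849 × 0.00263672 V = 4.87529 V.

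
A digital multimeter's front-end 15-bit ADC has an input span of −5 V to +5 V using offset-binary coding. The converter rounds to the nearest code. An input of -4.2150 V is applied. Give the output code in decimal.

code 2572

Full-scale span = 10 V; LSB = 10/2^15 = 305.18 µV.
(-4.2150 − (−5)) / 0.000305176 = 2572.288 LSBs.
So the output code is 2572.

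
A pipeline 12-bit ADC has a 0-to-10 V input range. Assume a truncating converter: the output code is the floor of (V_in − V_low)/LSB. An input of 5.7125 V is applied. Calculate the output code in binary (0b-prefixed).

code 0b100100100011 (decimal 2339)

Full-scale span = 10 V; LSB = 10/2^12 = 2.441 mV.
(V_in − V_low)/LSB = (5.7125 − 0) / 0.00244141 = 2339.840.
Floor → code 2339.
In binary (0b-prefixed): 0b100100100011.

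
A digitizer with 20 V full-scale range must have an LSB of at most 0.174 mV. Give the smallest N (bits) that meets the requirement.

17 bits

Number of steps required ≥ 20 V / 0.174 mV = 114942.53.
Need 2^N ≥ 114942.53; 2^16 = 65536, 2^17 = 131072.
Minimum N = 17.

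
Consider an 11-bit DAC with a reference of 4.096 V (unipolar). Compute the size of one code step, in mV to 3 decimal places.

2.000 mV

Full-scale span = 4.096 V.
LSB = 4.096 / 2^11 = 4.096 / 2048 = 0.002 V = 2.000 mV.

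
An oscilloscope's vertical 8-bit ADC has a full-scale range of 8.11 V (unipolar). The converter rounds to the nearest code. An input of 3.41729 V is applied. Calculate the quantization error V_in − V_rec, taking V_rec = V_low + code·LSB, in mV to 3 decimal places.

-4.116 mV

Step size: 8.11 V ÷ 2^8 = 31.680 mV.
(V_in − V_low)/LSB = (3.41729 − 0)/0.0316797 = 107.8701 → code 108 (round).
V_rec = 0 + 108·0.0316797 = 3.4214062 V.
V_in − V_rec = -0.00411625 V = -4.116 mV.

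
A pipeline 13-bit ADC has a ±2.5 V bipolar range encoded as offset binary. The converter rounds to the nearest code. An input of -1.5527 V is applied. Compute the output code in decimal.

LSB = 5 V / 8192 = 0.610 mV.
Input sits at 1552.056 steps above V_low.
round(1552.056) = 1552.

code 1552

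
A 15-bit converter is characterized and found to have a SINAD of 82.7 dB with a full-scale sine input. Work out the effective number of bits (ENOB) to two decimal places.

ENOB = (SINAD − 1.76) / 6.02 = (82.7 − 1.76)/6.02 = 13.445.

13.45 bits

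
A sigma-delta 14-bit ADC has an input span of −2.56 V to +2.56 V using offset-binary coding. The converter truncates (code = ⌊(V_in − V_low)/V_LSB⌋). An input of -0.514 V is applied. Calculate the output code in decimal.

code 6547

With 16384 levels over 5.12 V, one step is 312.50 µV.
(-0.514 − (−2.56)) / 0.0003125 = 6547.200 LSBs.
⌊·⌋(6547.200) = 6547.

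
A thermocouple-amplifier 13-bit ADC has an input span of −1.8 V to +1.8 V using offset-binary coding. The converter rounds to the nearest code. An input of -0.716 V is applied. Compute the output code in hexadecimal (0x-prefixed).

With 8192 levels over 3.6 V, one step is 439.45 µV.
(-0.716 − (−1.8)) / 0.000439453 = 2466.702 LSBs.
round(2466.702) = 2467.
In hexadecimal (0x-prefixed): 0x9A3.

code 0x9A3 (decimal 2467)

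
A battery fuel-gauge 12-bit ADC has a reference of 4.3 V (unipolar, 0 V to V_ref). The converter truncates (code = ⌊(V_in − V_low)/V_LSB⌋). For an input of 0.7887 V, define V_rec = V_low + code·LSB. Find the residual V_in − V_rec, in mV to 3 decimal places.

0.297 mV

Step size: 4.3 V ÷ 2^12 = 1.050 mV.
(V_in − V_low)/LSB = (0.7887 − 0)/0.0010498 = 751.2826 → code 751 (floor).
Reconstructed: 0.78840332 V.
Difference: 0.00029668 V → 0.297 mV.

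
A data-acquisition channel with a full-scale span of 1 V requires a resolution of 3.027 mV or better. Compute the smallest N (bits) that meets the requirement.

9 bits

Number of steps required ≥ 1 V / 3.027 mV = 330.36.
Need 2^N ≥ 330.36; 2^8 = 256, 2^9 = 512.
Minimum N = 9.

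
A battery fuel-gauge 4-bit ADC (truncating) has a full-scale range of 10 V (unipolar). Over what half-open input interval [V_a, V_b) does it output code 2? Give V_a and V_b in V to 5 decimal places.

LSB = 10/2^4 = 0.6250 V.
V_a = V_low + 2·LSB = 1.25 V; V_b = V_low + 3·LSB = 1.875 V.

[1.25000 V, 1.87500 V)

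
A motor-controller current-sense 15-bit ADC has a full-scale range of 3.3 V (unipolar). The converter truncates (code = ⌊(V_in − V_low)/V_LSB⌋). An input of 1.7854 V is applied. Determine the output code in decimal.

LSB = 3.3 V / 32768 = 100.71 µV.
(V_in − V_low)/LSB = (1.7854 − 0) / 0.000100708 = 17728.481.
So the output code is 17728.

code 17728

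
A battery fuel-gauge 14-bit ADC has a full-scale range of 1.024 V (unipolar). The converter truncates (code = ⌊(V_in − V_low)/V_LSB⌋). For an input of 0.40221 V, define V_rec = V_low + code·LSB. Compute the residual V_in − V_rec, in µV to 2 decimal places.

22.50 µV

LSB = 1.024/2^14 = 62.50 µV.
Scaled input = 6435.3600 LSBs, so code = 6435.
Reconstructed: 0.4021875 V.
Error = 0.40221 − 0.4021875 = 2.25e-05 V = 22.50 µV.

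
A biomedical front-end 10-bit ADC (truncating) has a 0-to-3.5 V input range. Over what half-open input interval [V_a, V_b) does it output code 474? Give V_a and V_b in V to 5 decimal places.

LSB = 3.5/2^10 = 3.418 mV.
V_a = V_low + 474·LSB = 1.62012 V; V_b = V_low + 475·LSB = 1.62354 V.

[1.62012 V, 1.62354 V)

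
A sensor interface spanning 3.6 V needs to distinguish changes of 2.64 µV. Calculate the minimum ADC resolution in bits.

21 bits

Number of steps required ≥ 3.6 V / 2.64 µV = 1363636.36.
Need 2^N ≥ 1363636.36; 2^20 = 1048576, 2^21 = 2097152.
Minimum N = 21.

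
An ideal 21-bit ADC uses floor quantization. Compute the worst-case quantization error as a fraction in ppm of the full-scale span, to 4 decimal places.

0.4768 ppm

Truncating → worst-case error = 1 LSB = V_FS/2^21, so 1e+06/2097152 = 0.476837 ppm of full scale.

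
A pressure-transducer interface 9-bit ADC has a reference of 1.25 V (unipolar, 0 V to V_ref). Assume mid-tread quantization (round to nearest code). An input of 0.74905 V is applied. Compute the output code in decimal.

With 512 levels over 1.25 V, one step is 2.441 mV.
(V_in − V_low)/LSB = (0.74905 − 0) / 0.00244141 = 306.811.
So the output code is 307.

code 307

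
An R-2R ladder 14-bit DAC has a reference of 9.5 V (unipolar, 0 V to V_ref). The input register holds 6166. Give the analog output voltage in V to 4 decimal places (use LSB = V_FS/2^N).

3.5753 V

LSB = 9.5 V / 2^14 = 0.580 mV.
V_out = 0 + 6166 × 0.000579834 V = 3.57526 V.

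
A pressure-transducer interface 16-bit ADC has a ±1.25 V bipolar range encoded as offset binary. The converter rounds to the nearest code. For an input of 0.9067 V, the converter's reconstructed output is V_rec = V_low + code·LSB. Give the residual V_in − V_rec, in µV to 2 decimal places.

-15.39 µV

LSB = 2.5/2^16 = 38.15 µV.
(V_in − V_low)/LSB = (0.9067 − (−1.25))/3.8147e-05 = 56536.5965 → code 56537 (round).
Reconstructed: 0.90671539 V.
Difference: -1.53931e-05 V → -15.39 µV.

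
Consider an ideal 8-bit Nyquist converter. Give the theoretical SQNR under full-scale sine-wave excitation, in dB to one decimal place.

49.9 dB

SNR ≈ 6.02·N + 1.76 dB = 6.02·8 + 1.76 = 49.92 dB.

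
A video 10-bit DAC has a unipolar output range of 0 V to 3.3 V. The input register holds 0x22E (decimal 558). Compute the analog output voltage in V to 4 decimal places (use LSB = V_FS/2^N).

1.7982 V

LSB = 3.3 V / 2^10 = 3.223 mV.
Code 0x22E = 558 decimal.
V_out = 0 + 558 × 0.00322266 V = 1.79824 V.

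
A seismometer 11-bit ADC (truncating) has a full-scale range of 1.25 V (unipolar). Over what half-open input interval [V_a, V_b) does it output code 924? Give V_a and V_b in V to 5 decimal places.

LSB = 1.25/2^11 = 0.610 mV.
V_a = V_low + 924·LSB = 0.563965 V; V_b = V_low + 925·LSB = 0.564575 V.

[0.56396 V, 0.56458 V)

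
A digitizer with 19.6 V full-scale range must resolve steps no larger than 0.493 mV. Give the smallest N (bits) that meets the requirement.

Number of steps required ≥ 19.6 V / 0.493 mV = 39756.59.
Need 2^N ≥ 39756.59; 2^15 = 32768, 2^16 = 65536.
Minimum N = 16.

16 bits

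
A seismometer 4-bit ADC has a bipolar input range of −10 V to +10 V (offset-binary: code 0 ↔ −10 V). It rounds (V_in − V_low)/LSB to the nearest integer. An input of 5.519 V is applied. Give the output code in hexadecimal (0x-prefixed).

code 0xC (decimal 12)

LSB = 20 V / 16 = 1.2500 V.
(5.519 − (−10)) / 1.25 = 12.415 LSBs.
round(12.415) = 12.
In hexadecimal (0x-prefixed): 0xC.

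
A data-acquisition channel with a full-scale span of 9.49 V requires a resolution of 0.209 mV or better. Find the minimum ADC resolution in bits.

16 bits

Number of steps required ≥ 9.49 V / 0.209 mV = 45406.70.
Need 2^N ≥ 45406.70; 2^15 = 32768, 2^16 = 65536.
Minimum N = 16.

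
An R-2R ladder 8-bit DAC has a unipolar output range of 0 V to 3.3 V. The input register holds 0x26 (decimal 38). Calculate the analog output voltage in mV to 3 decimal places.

489.844 mV

LSB = 3.3 V / 2^8 = 12.891 mV.
Code 0x26 = 38 decimal.
V_out = 0 + 38 × 0.0128906 V = 0.489844 V.
= 489.844 mV.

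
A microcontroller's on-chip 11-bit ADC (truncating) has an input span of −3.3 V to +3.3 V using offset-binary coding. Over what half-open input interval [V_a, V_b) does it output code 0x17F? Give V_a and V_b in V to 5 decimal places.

LSB = 6.6/2^11 = 3.223 mV.
Code 0x17F = 383 decimal.
V_a = V_low + 383·LSB = -2.06572 V; V_b = V_low + 384·LSB = -2.0625 V.

[-2.06572 V, -2.06250 V)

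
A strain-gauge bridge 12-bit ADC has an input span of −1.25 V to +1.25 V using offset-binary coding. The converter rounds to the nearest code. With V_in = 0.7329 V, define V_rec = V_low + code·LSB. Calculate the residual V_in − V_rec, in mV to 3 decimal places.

-0.132 mV

LSB = 2.5/2^12 = 0.610 mV.
Scaled input = 3248.7834 LSBs, so code = 3249.
Reconstructed: 0.73303223 V.
Difference: -0.000132227 V → -0.132 mV.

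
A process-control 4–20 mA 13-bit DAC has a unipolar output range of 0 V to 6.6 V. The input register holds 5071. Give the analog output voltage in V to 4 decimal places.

4.0855 V

LSB = 6.6 V / 2^13 = 0.806 mV.
V_out = 0 + 5071 × 0.000805664 V = 4.08552 V.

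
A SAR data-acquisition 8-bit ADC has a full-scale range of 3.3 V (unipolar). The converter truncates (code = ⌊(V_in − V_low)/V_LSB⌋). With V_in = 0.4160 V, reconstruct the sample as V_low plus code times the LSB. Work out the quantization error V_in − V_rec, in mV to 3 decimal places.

3.500 mV

One LSB is 3.3 V / 256 = 12.891 mV.
(0.4160 − 0)/0.0128906 = 32.2715; ⌊·⌋ gives code 32.
V_rec = 0 + 32·0.0128906 = 0.4125 V.
Difference: 0.0035 V → 3.500 mV.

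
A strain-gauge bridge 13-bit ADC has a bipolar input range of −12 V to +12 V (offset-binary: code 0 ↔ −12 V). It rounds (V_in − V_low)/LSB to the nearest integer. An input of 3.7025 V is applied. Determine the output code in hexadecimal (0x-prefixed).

With 8192 levels over 24 V, one step is 2.930 mV.
Input sits at 5359.787 steps above V_low.
Round → code 5360.
In hexadecimal (0x-prefixed): 0x14F0.

code 0x14F0 (decimal 5360)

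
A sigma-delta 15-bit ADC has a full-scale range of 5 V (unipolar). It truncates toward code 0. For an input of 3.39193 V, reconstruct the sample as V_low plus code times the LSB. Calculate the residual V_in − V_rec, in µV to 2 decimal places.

One LSB is 5 V / 32768 = 152.59 µV.
Scaled input = 22229.3524 LSBs, so code = 22229.
Reconstructed: 3.3918762 V.
Difference: 5.37793e-05 V → 53.78 µV.

53.78 µV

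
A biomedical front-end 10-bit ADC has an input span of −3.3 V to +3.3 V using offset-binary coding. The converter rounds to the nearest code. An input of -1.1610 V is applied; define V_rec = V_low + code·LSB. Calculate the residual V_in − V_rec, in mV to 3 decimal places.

-0.844 mV

One LSB is 6.6 V / 1024 = 6.445 mV.
(V_in − V_low)/LSB = (-1.1610 − (−3.3))/0.00644531 = 331.8691 → code 332 (round).
V_rec = (−3.3) + 332·0.00644531 = -1.1601562 V.
Difference: -0.00084375 V → -0.844 mV.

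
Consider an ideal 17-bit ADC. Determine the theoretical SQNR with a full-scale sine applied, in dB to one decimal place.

SNR ≈ 6.02·N + 1.76 dB = 6.02·17 + 1.76 = 104.10 dB.

104.1 dB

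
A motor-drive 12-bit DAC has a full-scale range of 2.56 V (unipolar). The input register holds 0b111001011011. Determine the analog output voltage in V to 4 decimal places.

LSB = 2.56 V / 2^12 = 0.625 mV.
Code 0b111001011011 = 3675 decimal.
V_out = 0 + 3675 × 0.000625 V = 2.29688 V.

2.2969 V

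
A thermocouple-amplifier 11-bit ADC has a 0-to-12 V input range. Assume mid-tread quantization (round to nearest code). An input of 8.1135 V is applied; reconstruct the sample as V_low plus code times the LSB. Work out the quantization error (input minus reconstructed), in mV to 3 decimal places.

Step size: 12 V ÷ 2^11 = 5.859 mV.
(8.1135 − 0)/0.00585938 = 1384.7040; round gives code 1385.
Reconstructed: 8.1152344 V.
Difference: -0.00173438 V → -1.734 mV.

-1.734 mV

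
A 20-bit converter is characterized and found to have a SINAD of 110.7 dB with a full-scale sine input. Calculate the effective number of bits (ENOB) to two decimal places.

ENOB = (SINAD − 1.76) / 6.02 = (110.7 − 1.76)/6.02 = 18.096.

18.10 bits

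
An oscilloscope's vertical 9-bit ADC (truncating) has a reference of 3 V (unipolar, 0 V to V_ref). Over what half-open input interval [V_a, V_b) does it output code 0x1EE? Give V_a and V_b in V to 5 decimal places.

LSB = 3/2^9 = 5.859 mV.
Code 0x1EE = 494 decimal.
V_a = V_low + 494·LSB = 2.89453 V; V_b = V_low + 495·LSB = 2.90039 V.

[2.89453 V, 2.90039 V)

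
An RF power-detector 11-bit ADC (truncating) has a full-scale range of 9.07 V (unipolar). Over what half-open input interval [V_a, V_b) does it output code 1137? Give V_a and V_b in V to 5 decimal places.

LSB = 9.07/2^11 = 4.429 mV.
V_a = V_low + 1137·LSB = 5.03544 V; V_b = V_low + 1138·LSB = 5.03987 V.

[5.03544 V, 5.03987 V)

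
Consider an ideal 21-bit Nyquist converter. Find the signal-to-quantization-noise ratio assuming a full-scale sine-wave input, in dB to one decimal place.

128.2 dB

SNR ≈ 6.02·N + 1.76 dB = 6.02·21 + 1.76 = 128.18 dB.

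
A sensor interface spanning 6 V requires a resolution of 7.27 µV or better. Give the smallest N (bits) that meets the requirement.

20 bits

Number of steps required ≥ 6 V / 7.27 µV = 825309.49.
Need 2^N ≥ 825309.49; 2^19 = 524288, 2^20 = 1048576.
Minimum N = 20.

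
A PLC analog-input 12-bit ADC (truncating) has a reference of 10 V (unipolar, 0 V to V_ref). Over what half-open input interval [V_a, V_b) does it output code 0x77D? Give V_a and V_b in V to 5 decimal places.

[4.68018 V, 4.68262 V)

LSB = 10/2^12 = 2.441 mV.
Code 0x77D = 1917 decimal.
V_a = V_low + 1917·LSB = 4.68018 V; V_b = V_low + 1918·LSB = 4.68262 V.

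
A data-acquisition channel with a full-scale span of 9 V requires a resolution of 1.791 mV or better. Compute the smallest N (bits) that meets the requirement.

Number of steps required ≥ 9 V / 1.791 mV = 5025.13.
Need 2^N ≥ 5025.13; 2^12 = 4096, 2^13 = 8192.
Minimum N = 13.

13 bits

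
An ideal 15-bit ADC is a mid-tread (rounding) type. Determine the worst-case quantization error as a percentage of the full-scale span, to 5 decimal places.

0.00153 %

Rounding → worst-case error = ½ LSB = V_FS/2^16, so 100/65536 = 0.00152588 % of full scale.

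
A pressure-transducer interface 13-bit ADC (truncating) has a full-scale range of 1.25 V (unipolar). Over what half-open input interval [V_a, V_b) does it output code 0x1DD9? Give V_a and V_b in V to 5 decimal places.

LSB = 1.25/2^13 = 152.59 µV.
Code 0x1DD9 = 7641 decimal.
V_a = V_low + 7641·LSB = 1.16592 V; V_b = V_low + 7642·LSB = 1.16608 V.

[1.16592 V, 1.16608 V)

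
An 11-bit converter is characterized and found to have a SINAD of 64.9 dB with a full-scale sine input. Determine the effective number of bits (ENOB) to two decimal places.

ENOB = (SINAD − 1.76) / 6.02 = (64.9 − 1.76)/6.02 = 10.488.

10.49 bits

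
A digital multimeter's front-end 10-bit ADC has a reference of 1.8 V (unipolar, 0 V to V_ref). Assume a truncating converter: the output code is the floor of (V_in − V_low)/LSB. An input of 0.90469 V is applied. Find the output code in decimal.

With 1024 levels over 1.8 V, one step is 1.758 mV.
(0.90469 − 0) / 0.00175781 = 514.668 LSBs.
⌊·⌋(514.668) = 514.

code 514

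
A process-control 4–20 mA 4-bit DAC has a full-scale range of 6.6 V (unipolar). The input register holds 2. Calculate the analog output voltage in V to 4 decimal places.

0.8250 V

LSB = 6.6 V / 2^4 = 412.500 mV.
V_out = 0 + 2 × 0.4125 V = 0.825 V.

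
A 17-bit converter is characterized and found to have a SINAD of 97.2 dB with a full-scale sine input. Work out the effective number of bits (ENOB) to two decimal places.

15.85 bits

ENOB = (SINAD − 1.76) / 6.02 = (97.2 − 1.76)/6.02 = 15.854.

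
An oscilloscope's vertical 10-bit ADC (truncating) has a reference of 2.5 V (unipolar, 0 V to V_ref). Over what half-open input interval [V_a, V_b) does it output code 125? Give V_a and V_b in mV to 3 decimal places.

[305.176 mV, 307.617 mV)

LSB = 2.5/2^10 = 2.441 mV.
V_a = V_low + 125·LSB = 0.305176 V; V_b = V_low + 126·LSB = 0.307617 V.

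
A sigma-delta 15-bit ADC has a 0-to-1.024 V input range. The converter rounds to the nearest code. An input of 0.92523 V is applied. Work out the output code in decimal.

code 29607

Full-scale span = 1.024 V; LSB = 1.024/2^15 = 31.25 µV.
(V_in − V_low)/LSB = (0.92523 − 0) / 3.125e-05 = 29607.360.
Round → code 29607.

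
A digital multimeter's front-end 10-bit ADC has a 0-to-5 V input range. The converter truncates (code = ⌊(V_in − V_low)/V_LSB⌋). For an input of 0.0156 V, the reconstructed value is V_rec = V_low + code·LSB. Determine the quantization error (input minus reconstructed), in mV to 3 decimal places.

0.952 mV

Step size: 5 V ÷ 2^10 = 4.883 mV.
(0.0156 − 0)/0.00488281 = 3.1949; ⌊·⌋ gives code 3.
Code 3 maps back to 0 + 3×0.00488281 V = 0.014648438 V.
V_in − V_rec = 0.000951563 V = 0.952 mV.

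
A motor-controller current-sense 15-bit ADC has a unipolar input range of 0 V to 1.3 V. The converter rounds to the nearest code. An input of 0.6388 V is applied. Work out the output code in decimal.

Full-scale span = 1.3 V; LSB = 1.3/2^15 = 39.67 µV.
Input sits at 16101.691 steps above V_low.
round(16101.691) = 16102.

code 16102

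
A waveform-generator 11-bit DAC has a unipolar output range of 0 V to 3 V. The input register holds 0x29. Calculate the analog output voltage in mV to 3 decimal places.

60.059 mV

LSB = 3 V / 2^11 = 1.465 mV.
Code 0x29 = 41 decimal.
V_out = 0 + 41 × 0.00146484 V = 0.0600586 V.
= 60.059 mV.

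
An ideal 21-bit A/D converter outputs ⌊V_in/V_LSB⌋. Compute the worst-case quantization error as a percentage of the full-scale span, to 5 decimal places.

0.00005 %

Truncating → worst-case error = 1 LSB = V_FS/2^21, so 100/2097152 = 4.76837e-05 % of full scale.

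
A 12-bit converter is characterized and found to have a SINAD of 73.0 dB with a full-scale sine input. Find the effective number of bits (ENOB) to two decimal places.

11.83 bits

ENOB = (SINAD − 1.76) / 6.02 = (73.0 − 1.76)/6.02 = 11.834.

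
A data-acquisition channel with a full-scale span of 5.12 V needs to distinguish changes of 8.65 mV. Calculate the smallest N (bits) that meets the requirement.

10 bits

Number of steps required ≥ 5.12 V / 8.65 mV = 591.91.
Need 2^N ≥ 591.91; 2^9 = 512, 2^10 = 1024.
Minimum N = 10.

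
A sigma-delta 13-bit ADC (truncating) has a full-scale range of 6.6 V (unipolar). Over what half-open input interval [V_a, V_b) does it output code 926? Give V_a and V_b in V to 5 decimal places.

LSB = 6.6/2^13 = 0.806 mV.
V_a = V_low + 926·LSB = 0.746045 V; V_b = V_low + 927·LSB = 0.746851 V.

[0.74604 V, 0.74685 V)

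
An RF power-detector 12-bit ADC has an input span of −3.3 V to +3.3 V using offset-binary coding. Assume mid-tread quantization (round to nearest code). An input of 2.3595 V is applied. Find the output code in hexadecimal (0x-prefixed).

Full-scale span = 6.6 V; LSB = 6.6/2^12 = 1.611 mV.
(2.3595 − (−3.3)) / 0.00161133 = 3512.320 LSBs.
So the output code is 3512.
In hexadecimal (0x-prefixed): 0xDB8.

code 0xDB8 (decimal 3512)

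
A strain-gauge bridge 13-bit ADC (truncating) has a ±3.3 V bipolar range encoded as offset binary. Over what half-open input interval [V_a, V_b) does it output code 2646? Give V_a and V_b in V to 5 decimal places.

[-1.16821 V, -1.16741 V)

LSB = 6.6/2^13 = 0.806 mV.
V_a = V_low + 2646·LSB = -1.16821 V; V_b = V_low + 2647·LSB = -1.16741 V.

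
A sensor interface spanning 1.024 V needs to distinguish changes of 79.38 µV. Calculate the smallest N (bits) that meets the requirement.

14 bits

Number of steps required ≥ 1.024 V / 79.38 µV = 12899.97.
Need 2^N ≥ 12899.97; 2^13 = 8192, 2^14 = 16384.
Minimum N = 14.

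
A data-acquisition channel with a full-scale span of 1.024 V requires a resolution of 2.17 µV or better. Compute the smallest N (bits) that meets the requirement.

19 bits

Number of steps required ≥ 1.024 V / 2.17 µV = 471889.40.
Need 2^N ≥ 471889.40; 2^18 = 262144, 2^19 = 524288.
Minimum N = 19.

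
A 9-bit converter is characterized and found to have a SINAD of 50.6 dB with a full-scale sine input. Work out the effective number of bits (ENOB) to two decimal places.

8.11 bits

ENOB = (SINAD − 1.76) / 6.02 = (50.6 − 1.76)/6.02 = 8.113.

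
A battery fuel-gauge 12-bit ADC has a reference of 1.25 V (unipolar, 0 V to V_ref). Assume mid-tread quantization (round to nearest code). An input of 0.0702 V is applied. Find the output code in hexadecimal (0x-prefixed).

LSB = 1.25 V / 4096 = 305.18 µV.
Input sits at 230.031 steps above V_low.
round(230.031) = 230.
In hexadecimal (0x-prefixed): 0xE6.

code 0xE6 (decimal 230)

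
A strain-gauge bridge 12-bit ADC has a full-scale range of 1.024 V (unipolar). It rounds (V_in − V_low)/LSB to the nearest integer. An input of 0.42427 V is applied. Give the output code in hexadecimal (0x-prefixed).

code 0x6A1 (decimal 1697)

LSB = 1.024 V / 4096 = 250.00 µV.
(V_in − V_low)/LSB = (0.42427 − 0) / 0.00025 = 1697.080.
round(1697.080) = 1697.
In hexadecimal (0x-prefixed): 0x6A1.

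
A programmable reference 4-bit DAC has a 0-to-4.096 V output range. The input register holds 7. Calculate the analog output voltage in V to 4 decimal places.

LSB = 4.096 V / 2^4 = 256.000 mV.
V_out = 0 + 7 × 0.256 V = 1.792 V.

1.7920 V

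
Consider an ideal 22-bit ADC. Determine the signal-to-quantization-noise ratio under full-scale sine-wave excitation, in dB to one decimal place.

SNR ≈ 6.02·N + 1.76 dB = 6.02·22 + 1.76 = 134.20 dB.

134.2 dB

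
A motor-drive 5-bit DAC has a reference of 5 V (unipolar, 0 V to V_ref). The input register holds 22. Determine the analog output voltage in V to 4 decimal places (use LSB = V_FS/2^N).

LSB = 5 V / 2^5 = 156.250 mV.
V_out = 0 + 22 × 0.15625 V = 3.4375 V.

3.4375 V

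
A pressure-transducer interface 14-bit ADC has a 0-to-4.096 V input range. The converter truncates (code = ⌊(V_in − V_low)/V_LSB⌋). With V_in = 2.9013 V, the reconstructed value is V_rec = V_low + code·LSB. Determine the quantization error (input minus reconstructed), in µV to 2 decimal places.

LSB = 4.096/2^14 = 250.00 µV.
(V_in − V_low)/LSB = (2.9013 − 0)/0.00025 = 11605.2000 → code 11605 (floor).
V_rec = 0 + 11605·0.00025 = 2.90125 V.
Error = 2.9013 − 2.90125 = 5e-05 V = 50.00 µV.

50.00 µV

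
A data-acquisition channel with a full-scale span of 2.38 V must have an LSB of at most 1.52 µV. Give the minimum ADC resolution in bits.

21 bits

Number of steps required ≥ 2.38 V / 1.52 µV = 1565789.47.
Need 2^N ≥ 1565789.47; 2^20 = 1048576, 2^21 = 2097152.
Minimum N = 21.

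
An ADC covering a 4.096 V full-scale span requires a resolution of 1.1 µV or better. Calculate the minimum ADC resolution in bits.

Number of steps required ≥ 4.096 V / 1.1 µV = 3723636.36.
Need 2^N ≥ 3723636.36; 2^21 = 2097152, 2^22 = 4194304.
Minimum N = 22.

22 bits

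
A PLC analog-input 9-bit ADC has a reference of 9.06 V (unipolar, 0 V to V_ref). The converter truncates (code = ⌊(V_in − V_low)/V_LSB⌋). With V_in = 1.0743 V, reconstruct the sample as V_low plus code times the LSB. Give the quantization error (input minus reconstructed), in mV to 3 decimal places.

One LSB is 9.06 V / 512 = 17.695 mV.
(1.0743 − 0)/0.0176953 = 60.7110; ⌊·⌋ gives code 60.
Reconstructed: 1.0617188 V.
Error = 1.0743 − 1.0617188 = 0.0125813 V = 12.581 mV.

12.581 mV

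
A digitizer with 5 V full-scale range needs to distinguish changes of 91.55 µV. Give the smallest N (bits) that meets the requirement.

Number of steps required ≥ 5 V / 91.55 µV = 54614.96.
Need 2^N ≥ 54614.96; 2^15 = 32768, 2^16 = 65536.
Minimum N = 16.

16 bits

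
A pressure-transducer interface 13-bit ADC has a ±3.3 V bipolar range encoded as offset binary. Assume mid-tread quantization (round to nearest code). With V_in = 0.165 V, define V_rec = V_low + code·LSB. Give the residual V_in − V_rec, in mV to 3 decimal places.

-0.161 mV

One LSB is 6.6 V / 8192 = 0.806 mV.
Scaled input = 4300.8000 LSBs, so code = 4301.
Code 4301 maps back to (−3.3) + 4301×0.000805664 V = 0.16516113 V.
Difference: -0.000161133 V → -0.161 mV.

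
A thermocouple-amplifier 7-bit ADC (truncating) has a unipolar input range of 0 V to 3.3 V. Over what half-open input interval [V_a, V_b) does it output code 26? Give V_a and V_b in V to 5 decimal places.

LSB = 3.3/2^7 = 25.781 mV.
V_a = V_low + 26·LSB = 0.670312 V; V_b = V_low + 27·LSB = 0.696094 V.

[0.67031 V, 0.69609 V)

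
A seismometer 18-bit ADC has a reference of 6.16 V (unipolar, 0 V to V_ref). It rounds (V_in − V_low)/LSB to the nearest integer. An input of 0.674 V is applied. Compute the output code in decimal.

code 28683

With 262144 levels over 6.16 V, one step is 23.50 µV.
(0.674 − 0) / 2.34985e-05 = 28682.639 LSBs.
round(28682.639) = 28683.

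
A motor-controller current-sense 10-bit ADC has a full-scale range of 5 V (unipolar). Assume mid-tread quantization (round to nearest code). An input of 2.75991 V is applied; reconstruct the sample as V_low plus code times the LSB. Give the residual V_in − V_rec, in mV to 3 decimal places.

1.121 mV

One LSB is 5 V / 1024 = 4.883 mV.
(2.75991 − 0)/0.00488281 = 565.2296; round gives code 565.
V_rec = 0 + 565·0.00488281 = 2.7587891 V.
V_in − V_rec = 0.00112094 V = 1.121 mV.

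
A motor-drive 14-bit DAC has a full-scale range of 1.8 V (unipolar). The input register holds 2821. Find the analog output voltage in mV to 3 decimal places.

LSB = 1.8 V / 2^14 = 109.86 µV.
V_out = 0 + 2821 × 0.000109863 V = 0.309924 V.
= 309.924 mV.

309.924 mV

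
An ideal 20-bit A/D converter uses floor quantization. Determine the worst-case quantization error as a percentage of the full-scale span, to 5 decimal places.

Truncating → worst-case error = 1 LSB = V_FS/2^20, so 100/1048576 = 9.53674e-05 % of full scale.

0.00010 %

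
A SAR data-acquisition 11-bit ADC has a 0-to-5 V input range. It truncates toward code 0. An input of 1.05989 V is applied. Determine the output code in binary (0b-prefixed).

With 2048 levels over 5 V, one step is 2.441 mV.
(V_in − V_low)/LSB = (1.05989 − 0) / 0.00244141 = 434.131.
So the output code is 434.
In binary (0b-prefixed): 0b110110010.

code 0b110110010 (decimal 434)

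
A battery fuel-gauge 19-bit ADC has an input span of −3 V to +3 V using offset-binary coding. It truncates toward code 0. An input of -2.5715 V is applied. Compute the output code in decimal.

Full-scale span = 6 V; LSB = 6/2^19 = 11.44 µV.
(V_in − V_low)/LSB = (-2.5715 − (−3)) / 1.14441e-05 = 37442.901.
So the output code is 37442.

code 37442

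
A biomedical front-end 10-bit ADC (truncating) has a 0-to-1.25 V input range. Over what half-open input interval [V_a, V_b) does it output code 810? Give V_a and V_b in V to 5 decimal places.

[0.98877 V, 0.98999 V)

LSB = 1.25/2^10 = 1.221 mV.
V_a = V_low + 810·LSB = 0.98877 V; V_b = V_low + 811·LSB = 0.98999 V.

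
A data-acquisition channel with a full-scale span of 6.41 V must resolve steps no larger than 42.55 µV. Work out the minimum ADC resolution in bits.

18 bits

Number of steps required ≥ 6.41 V / 42.55 µV = 150646.30.
Need 2^N ≥ 150646.30; 2^17 = 131072, 2^18 = 262144.
Minimum N = 18.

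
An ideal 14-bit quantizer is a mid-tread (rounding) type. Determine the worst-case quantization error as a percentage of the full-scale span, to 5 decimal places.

Rounding → worst-case error = ½ LSB = V_FS/2^15, so 100/32768 = 0.00305176 % of full scale.

0.00305 %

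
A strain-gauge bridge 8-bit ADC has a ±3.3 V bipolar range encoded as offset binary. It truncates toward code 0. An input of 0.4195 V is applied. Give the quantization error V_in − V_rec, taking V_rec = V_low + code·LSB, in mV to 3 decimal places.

7.000 mV

One LSB is 6.6 V / 256 = 25.781 mV.
(V_in − V_low)/LSB = (0.4195 − (−3.3))/0.0257812 = 144.2715 → code 144 (floor).
Code 144 maps back to (−3.3) + 144×0.0257812 V = 0.4125 V.
Error = 0.4195 − 0.4125 = 0.007 V = 7.000 mV.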